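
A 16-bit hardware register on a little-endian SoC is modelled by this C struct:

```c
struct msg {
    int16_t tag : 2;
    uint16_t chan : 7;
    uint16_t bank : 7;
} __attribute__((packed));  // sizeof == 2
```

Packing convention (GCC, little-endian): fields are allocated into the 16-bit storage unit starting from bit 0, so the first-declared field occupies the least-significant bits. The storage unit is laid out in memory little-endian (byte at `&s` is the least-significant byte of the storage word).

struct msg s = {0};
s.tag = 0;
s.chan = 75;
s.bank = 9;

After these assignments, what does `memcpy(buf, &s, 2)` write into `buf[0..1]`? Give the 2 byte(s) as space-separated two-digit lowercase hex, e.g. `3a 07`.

tag (2b) val=0 bits=0x0 at bit 0: 0x0000
chan (7b) val=75 bits=0x4b at bit 2: 0x012c
bank (7b) val=9 bits=0x9 at bit 9: 0x132c
word = 0x132c → little-endian bytes:
  [0]=0x2c  [1]=0x13

2c 13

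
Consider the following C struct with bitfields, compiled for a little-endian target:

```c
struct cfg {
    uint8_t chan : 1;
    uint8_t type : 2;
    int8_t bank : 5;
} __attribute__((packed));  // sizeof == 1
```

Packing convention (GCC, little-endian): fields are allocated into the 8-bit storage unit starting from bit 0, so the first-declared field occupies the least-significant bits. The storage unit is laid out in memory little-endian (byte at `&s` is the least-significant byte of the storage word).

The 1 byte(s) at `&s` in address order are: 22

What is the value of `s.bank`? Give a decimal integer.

[0]=0x22 (little-endian) → word 0x22
chan [0+:1] = (word>>0) & 0x1 = 0
type [1+:2] = (word>>1) & 0x3 = 1
bank [3+:5] = (word>>3) & 0x1f = 4  ←
bank signed 5b, MSB=0: value = 4

4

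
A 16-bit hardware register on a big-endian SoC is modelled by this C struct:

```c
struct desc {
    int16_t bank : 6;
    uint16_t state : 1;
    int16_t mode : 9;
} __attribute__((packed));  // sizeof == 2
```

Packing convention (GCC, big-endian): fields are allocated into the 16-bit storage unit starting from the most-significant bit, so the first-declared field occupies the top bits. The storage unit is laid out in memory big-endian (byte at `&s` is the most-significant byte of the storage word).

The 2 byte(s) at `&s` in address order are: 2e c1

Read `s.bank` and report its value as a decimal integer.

11

[0]=0x2e [1]=0xc1 (big-endian) → word 0x2ec1
bank [10+:6] = (word>>10) & 0x3f = 11  ←
state [9+:1] = (word>>9) & 0x1 = 1
mode [0+:9] = (word>>0) & 0x1ff = 193
bank signed 6b, MSB=0: value = 11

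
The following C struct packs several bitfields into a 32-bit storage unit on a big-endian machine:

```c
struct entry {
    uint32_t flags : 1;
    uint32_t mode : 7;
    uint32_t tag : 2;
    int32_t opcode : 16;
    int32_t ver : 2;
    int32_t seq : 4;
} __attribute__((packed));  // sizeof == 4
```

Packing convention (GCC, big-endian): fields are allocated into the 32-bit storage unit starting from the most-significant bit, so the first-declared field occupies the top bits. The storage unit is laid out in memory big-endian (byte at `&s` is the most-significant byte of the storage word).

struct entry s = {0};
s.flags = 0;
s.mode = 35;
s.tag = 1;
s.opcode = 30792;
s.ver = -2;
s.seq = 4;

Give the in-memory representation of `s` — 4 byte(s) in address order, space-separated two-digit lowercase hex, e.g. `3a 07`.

flags (1b) val=0 bits=0x0 at bit 31: 0x00000000
mode (7b) val=35 bits=0x23 at bit 24: 0x23000000
tag (2b) val=1 bits=0x1 at bit 22: 0x23400000
opcode (16b) val=30792 bits=0x7848 at bit 6: 0x235e1200
ver (2b) val=-2 bits=0x2 at bit 4: 0x235e1220
seq (4b) val=4 bits=0x4 at bit 0: 0x235e1224
word = 0x235e1224 → big-endian bytes:
  [0]=0x23  [1]=0x5e  [2]=0x12  [3]=0x24

23 5e 12 24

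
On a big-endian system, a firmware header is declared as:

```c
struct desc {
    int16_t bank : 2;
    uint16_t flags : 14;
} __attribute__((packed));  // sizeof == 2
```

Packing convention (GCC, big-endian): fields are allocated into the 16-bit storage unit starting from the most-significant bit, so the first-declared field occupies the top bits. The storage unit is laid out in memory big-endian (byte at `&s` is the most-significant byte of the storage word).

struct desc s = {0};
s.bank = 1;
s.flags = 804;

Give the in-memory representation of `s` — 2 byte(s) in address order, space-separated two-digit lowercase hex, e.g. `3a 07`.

bank:2 = 1 → 0x1 << 14 → word 0x4000
flags:14 = 804 → 0x324 << 0 → word 0x4324
word = 0x4324 → big-endian bytes:
  [0]=0x43  [1]=0x24

43 24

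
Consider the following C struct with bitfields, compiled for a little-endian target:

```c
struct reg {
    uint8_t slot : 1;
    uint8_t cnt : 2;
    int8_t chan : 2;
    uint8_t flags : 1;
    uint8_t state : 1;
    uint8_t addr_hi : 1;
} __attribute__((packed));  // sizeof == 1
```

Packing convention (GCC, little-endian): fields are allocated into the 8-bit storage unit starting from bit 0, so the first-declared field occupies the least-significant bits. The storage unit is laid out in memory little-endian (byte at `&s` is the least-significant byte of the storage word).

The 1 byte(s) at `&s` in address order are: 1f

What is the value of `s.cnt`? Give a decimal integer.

[0]=0x1f (little-endian) → word 0x1f
slot [0+:1] = (word>>0) & 0x1 = 1
cnt [1+:2] = (word>>1) & 0x3 = 3  ←
chan [3+:2] = (word>>3) & 0x3 = 3
flags [5+:1] = (word>>5) & 0x1 = 0
state [6+:1] = (word>>6) & 0x1 = 0
addr_hi [7+:1] = (word>>7) & 0x1 = 0

3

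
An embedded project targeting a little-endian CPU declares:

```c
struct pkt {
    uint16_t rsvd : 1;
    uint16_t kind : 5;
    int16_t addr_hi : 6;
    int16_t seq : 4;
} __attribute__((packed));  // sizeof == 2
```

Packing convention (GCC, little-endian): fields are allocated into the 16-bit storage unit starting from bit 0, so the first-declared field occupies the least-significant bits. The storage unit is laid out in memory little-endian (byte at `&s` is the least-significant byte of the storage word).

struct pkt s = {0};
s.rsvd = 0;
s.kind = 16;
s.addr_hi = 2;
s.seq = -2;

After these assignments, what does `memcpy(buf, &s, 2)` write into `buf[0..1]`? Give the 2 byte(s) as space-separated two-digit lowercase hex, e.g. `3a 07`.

rsvd (1b) val=0 bits=0x0 at bit 0: 0x0000
kind (5b) val=16 bits=0x10 at bit 1: 0x0020
addr_hi (6b) val=2 bits=0x2 at bit 6: 0x00a0
seq (4b) val=-2 bits=0xe at bit 12: 0xe0a0
word = 0xe0a0 → little-endian bytes:
  [0]=0xa0  [1]=0xe0

a0 e0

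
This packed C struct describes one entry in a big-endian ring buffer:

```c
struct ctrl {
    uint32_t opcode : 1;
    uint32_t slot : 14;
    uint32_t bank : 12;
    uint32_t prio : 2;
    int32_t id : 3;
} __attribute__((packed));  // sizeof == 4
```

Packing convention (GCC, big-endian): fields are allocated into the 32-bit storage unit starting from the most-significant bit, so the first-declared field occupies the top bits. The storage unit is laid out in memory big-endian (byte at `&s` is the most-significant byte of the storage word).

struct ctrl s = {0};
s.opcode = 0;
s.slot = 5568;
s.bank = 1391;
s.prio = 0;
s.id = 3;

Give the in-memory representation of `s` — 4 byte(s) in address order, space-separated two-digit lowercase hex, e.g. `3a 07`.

[31+:1] opcode=0 & 0x1 = 0x0; word=0x00000000
[17+:14] slot=5568 & 0x3fff = 0x15c0; word=0x2b800000
[5+:12] bank=1391 & 0xfff = 0x56f; word=0x2b80ade0
[3+:2] prio=0 & 0x3 = 0x0; word=0x2b80ade0
[0+:3] id=3 & 0x7 = 0x3; word=0x2b80ade3
word = 0x2b80ade3 → big-endian bytes:
  [0]=0x2b  [1]=0x80  [2]=0xad  [3]=0xe3

2b 80 ad e3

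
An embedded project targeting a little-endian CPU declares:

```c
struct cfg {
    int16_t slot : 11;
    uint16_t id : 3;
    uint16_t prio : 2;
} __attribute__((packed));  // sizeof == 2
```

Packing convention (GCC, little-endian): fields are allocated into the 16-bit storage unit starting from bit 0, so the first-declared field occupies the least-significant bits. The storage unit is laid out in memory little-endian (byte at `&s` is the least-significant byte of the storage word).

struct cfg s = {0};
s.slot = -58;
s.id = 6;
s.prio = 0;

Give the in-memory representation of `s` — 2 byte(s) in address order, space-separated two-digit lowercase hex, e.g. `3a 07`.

slot (11b) val=-58 bits=0x7c6 at bit 0: 0x07c6
id (3b) val=6 bits=0x6 at bit 11: 0x37c6
prio (2b) val=0 bits=0x0 at bit 14: 0x37c6
word = 0x37c6 → little-endian bytes:
  [0]=0xc6  [1]=0x37

c6 37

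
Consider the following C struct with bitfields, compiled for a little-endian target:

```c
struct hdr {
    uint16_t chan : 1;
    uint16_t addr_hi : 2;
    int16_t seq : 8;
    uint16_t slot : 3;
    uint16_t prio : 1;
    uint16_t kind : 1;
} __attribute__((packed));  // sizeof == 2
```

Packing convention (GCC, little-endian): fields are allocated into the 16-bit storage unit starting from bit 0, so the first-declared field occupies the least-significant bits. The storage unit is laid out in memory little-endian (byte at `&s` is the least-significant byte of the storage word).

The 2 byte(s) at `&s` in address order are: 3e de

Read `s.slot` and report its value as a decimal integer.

3

[0]=0x3e [1]=0xde (little-endian) → word 0xde3e
chan [0+:1] = (word>>0) & 0x1 = 0
addr_hi [1+:2] = (word>>1) & 0x3 = 3
seq [3+:8] = (word>>3) & 0xff = 199
slot [11+:3] = (word>>11) & 0x7 = 3  ←
prio [14+:1] = (word>>14) & 0x1 = 1
kind [15+:1] = (word>>15) & 0x1 = 1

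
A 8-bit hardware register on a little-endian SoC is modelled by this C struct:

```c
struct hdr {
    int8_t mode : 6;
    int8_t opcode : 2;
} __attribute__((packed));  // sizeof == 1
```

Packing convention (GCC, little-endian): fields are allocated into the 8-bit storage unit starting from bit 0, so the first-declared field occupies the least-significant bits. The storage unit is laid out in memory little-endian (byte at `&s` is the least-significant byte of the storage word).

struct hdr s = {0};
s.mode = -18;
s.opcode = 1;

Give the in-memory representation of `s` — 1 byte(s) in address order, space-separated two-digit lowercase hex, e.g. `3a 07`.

6e

mode (6b) val=-18 bits=0x2e at bit 0: 0x2e
opcode (2b) val=1 bits=0x1 at bit 6: 0x6e
word = 0x6e → little-endian bytes:
  [0]=0x6e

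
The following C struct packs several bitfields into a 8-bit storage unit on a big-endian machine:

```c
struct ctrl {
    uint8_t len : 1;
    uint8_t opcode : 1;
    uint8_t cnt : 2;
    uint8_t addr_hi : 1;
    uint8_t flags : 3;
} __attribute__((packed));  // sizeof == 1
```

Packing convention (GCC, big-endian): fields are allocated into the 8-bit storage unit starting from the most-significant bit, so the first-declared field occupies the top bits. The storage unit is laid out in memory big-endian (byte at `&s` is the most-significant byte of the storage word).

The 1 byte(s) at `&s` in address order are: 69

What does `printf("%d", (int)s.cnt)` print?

2

[0]=0x69 (big-endian) → word 0x69
len:1 @ bit 7 → (0x69>>7)&0x1 = 0x0
opcode:1 @ bit 6 → (0x69>>6)&0x1 = 0x1
cnt:2 @ bit 4 → (0x69>>4)&0x3 = 0x2  ←
addr_hi:1 @ bit 3 → (0x69>>3)&0x1 = 0x1
flags:3 @ bit 0 → (0x69>>0)&0x7 = 0x1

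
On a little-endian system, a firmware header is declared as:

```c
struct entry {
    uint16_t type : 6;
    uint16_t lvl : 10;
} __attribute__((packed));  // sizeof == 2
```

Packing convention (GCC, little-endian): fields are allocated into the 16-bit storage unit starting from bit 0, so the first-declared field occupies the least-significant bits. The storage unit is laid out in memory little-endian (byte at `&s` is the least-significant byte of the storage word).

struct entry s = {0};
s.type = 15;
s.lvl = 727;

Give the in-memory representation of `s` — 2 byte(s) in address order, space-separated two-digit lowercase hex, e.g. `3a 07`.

type (6b) val=15 bits=0xf at bit 0: 0x000f
lvl (10b) val=727 bits=0x2d7 at bit 6: 0xb5cf
word = 0xb5cf → little-endian bytes:
  [0]=0xcf  [1]=0xb5

cf b5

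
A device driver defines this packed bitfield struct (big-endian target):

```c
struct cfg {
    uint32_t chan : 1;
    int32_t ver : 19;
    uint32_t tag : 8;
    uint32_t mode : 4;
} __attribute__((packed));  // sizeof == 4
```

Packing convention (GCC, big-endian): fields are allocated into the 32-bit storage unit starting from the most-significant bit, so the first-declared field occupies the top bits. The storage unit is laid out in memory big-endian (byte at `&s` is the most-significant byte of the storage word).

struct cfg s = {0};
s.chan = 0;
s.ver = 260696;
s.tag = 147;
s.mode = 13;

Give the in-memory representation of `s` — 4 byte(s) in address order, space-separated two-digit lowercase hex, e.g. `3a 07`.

chan (1b) val=0 bits=0x0 at bit 31: 0x00000000
ver (19b) val=260696 bits=0x3fa58 at bit 12: 0x3fa58000
tag (8b) val=147 bits=0x93 at bit 4: 0x3fa58930
mode (4b) val=13 bits=0xd at bit 0: 0x3fa5893d
word = 0x3fa5893d → big-endian bytes:
  [0]=0x3f  [1]=0xa5  [2]=0x89  [3]=0x3d

3f a5 89 3d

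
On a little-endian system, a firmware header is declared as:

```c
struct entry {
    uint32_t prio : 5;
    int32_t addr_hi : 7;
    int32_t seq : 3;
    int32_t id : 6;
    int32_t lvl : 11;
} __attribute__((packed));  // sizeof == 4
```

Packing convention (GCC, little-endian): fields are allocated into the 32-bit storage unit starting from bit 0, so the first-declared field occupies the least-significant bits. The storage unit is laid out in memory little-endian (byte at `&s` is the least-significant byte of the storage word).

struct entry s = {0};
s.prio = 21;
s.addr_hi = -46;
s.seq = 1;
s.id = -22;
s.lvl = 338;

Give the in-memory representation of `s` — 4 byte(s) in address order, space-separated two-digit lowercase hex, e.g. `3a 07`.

55 1a 55 2a

prio:5 = 21 → 0x15 << 0 → word 0x00000015
addr_hi:7 = -46 → 0x52 << 5 → word 0x00000a55
seq:3 = 1 → 0x1 << 12 → word 0x00001a55
id:6 = -22 → 0x2a << 15 → word 0x00151a55
lvl:11 = 338 → 0x152 << 21 → word 0x2a551a55
word = 0x2a551a55 → little-endian bytes:
  [0]=0x55  [1]=0x1a  [2]=0x55  [3]=0x2a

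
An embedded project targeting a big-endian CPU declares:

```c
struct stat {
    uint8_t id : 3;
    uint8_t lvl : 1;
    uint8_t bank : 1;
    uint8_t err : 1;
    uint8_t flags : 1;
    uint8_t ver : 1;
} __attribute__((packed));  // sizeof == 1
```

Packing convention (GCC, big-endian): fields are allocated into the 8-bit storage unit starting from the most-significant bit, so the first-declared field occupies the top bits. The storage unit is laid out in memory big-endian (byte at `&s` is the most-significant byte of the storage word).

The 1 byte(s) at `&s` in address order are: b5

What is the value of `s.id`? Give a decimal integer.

5

[0]=0xb5 (big-endian) → word 0xb5
id:3 @ bit 5 → (0xb5>>5)&0x7 = 0x5  ←
lvl:1 @ bit 4 → (0xb5>>4)&0x1 = 0x1
bank:1 @ bit 3 → (0xb5>>3)&0x1 = 0x0
err:1 @ bit 2 → (0xb5>>2)&0x1 = 0x1
flags:1 @ bit 1 → (0xb5>>1)&0x1 = 0x0
ver:1 @ bit 0 → (0xb5>>0)&0x1 = 0x1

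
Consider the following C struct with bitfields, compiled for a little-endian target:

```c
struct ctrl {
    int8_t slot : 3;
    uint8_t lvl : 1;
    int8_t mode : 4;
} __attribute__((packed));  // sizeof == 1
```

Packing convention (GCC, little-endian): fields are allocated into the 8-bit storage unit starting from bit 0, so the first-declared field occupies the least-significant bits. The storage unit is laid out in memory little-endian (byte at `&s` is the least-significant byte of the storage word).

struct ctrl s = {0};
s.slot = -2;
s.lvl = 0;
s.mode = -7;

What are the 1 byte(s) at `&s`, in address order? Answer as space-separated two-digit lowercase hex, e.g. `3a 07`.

slot (3b) val=-2 bits=0x6 at bit 0: 0x06
lvl (1b) val=0 bits=0x0 at bit 3: 0x06
mode (4b) val=-7 bits=0x9 at bit 4: 0x96
word = 0x96 → little-endian bytes:
  [0]=0x96

96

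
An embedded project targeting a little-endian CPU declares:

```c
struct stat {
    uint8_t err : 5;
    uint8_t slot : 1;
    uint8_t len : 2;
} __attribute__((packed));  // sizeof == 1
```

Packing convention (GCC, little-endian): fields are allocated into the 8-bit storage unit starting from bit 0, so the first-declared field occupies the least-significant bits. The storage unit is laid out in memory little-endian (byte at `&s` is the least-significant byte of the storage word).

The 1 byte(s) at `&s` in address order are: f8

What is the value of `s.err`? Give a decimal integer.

[0]=0xf8 (little-endian) → word 0xf8
err [0+:5] = (word>>0) & 0x1f = 24  ←
slot [5+:1] = (word>>5) & 0x1 = 1
len [6+:2] = (word>>6) & 0x3 = 3

24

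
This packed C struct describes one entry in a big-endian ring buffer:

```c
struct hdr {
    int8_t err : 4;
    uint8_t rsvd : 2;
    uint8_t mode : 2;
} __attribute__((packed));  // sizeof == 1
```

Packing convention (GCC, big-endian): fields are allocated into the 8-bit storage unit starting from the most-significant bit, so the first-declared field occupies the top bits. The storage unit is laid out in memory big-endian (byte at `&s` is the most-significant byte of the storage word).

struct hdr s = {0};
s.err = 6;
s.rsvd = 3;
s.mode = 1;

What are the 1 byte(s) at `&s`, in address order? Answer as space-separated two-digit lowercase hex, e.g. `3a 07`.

[4+:4] err=6 & 0xf = 0x6; word=0x60
[2+:2] rsvd=3 & 0x3 = 0x3; word=0x6c
[0+:2] mode=1 & 0x3 = 0x1; word=0x6d
word = 0x6d → big-endian bytes:
  [0]=0x6d

6d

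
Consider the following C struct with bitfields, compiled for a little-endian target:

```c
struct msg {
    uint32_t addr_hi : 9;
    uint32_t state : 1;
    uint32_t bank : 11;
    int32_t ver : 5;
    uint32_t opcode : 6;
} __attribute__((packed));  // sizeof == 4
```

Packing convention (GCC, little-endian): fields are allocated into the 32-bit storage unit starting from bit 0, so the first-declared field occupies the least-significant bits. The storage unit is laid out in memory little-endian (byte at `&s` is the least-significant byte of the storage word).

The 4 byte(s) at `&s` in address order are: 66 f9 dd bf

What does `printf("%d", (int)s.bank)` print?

1918

[0]=0x66 [1]=0xf9 [2]=0xdd [3]=0xbf (little-endian) → word 0xbfddf966
addr_hi [0+:9] = (word>>0) & 0x1ff = 358
state [9+:1] = (word>>9) & 0x1 = 0
bank [10+:11] = (word>>10) & 0x7ff = 1918  ←
ver [21+:5] = (word>>21) & 0x1f = 30
opcode [26+:6] = (word>>26) & 0x3f = 47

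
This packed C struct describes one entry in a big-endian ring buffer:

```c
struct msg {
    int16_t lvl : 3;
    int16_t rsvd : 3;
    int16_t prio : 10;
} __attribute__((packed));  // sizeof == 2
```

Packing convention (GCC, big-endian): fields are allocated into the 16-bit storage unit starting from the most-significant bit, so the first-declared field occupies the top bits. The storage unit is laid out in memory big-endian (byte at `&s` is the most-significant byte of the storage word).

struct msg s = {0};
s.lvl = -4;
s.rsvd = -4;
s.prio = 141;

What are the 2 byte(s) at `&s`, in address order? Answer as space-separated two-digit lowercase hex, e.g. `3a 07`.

lvl:3 = -4 → 0x4 << 13 → word 0x8000
rsvd:3 = -4 → 0x4 << 10 → word 0x9000
prio:10 = 141 → 0x8d << 0 → word 0x908d
word = 0x908d → big-endian bytes:
  [0]=0x90  [1]=0x8d

90 8d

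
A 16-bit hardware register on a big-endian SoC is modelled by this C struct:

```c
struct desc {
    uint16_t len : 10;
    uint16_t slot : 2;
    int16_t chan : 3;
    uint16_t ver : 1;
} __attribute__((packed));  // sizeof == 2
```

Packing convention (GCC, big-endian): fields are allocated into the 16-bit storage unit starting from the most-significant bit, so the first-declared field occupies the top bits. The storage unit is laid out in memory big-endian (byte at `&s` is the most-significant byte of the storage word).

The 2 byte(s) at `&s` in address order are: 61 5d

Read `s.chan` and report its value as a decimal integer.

-2

[0]=0x61 [1]=0x5d (big-endian) → word 0x615d
len [6+:10] = (word>>6) & 0x3ff = 389
slot [4+:2] = (word>>4) & 0x3 = 1
chan [1+:3] = (word>>1) & 0x7 = 6  ←
ver [0+:1] = (word>>0) & 0x1 = 1
chan signed 3b, MSB=1: 6 - 8 = -2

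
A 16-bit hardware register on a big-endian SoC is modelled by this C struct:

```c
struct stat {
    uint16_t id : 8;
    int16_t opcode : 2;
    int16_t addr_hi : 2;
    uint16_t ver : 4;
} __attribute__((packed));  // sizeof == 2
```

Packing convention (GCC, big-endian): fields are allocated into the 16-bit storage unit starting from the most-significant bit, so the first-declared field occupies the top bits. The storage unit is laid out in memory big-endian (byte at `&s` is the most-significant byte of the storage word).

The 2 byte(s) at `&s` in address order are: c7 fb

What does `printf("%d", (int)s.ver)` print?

11

[0]=0xc7 [1]=0xfb (big-endian) → word 0xc7fb
id:8 @ bit 8 → (0xc7fb>>8)&0xff = 0xc7
opcode:2 @ bit 6 → (0xc7fb>>6)&0x3 = 0x3
addr_hi:2 @ bit 4 → (0xc7fb>>4)&0x3 = 0x3
ver:4 @ bit 0 → (0xc7fb>>0)&0xf = 0xb  ←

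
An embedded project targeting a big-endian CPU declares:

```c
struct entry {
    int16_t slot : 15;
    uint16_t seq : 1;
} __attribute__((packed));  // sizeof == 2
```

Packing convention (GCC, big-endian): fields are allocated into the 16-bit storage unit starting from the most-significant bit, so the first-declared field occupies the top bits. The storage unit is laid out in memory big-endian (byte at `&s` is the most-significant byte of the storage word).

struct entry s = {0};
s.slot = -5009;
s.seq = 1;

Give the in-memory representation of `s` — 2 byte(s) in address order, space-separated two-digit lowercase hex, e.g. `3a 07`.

[1+:15] slot=-5009 & 0x7fff = 0x6c6f; word=0xd8de
[0+:1] seq=1 & 0x1 = 0x1; word=0xd8df
word = 0xd8df → big-endian bytes:
  [0]=0xd8  [1]=0xdf

d8 df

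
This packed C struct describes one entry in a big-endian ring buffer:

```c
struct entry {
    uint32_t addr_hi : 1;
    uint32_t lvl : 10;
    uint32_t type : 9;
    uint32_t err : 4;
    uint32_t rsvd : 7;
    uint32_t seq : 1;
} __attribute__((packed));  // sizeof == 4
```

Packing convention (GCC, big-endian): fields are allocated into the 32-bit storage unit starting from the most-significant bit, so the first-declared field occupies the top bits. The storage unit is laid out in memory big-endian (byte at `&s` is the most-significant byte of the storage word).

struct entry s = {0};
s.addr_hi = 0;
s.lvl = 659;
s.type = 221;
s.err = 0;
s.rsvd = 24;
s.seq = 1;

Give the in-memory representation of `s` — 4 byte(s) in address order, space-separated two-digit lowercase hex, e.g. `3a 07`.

[31+:1] addr_hi=0 & 0x1 = 0x0; word=0x00000000
[21+:10] lvl=659 & 0x3ff = 0x293; word=0x52600000
[12+:9] type=221 & 0x1ff = 0xdd; word=0x526dd000
[8+:4] err=0 & 0xf = 0x0; word=0x526dd000
[1+:7] rsvd=24 & 0x7f = 0x18; word=0x526dd030
[0+:1] seq=1 & 0x1 = 0x1; word=0x526dd031
word = 0x526dd031 → big-endian bytes:
  [0]=0x52  [1]=0x6d  [2]=0xd0  [3]=0x31

52 6d d0 31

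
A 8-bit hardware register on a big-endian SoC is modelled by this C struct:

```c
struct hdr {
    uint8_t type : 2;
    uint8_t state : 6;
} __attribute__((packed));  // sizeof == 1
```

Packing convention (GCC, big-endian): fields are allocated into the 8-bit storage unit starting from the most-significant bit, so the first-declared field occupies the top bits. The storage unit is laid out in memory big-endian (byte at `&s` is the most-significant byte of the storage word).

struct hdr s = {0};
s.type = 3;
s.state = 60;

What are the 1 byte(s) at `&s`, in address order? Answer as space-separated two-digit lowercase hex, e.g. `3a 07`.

type (2b) val=3 bits=0x3 at bit 6: 0xc0
state (6b) val=60 bits=0x3c at bit 0: 0xfc
word = 0xfc → big-endian bytes:
  [0]=0xfc

fc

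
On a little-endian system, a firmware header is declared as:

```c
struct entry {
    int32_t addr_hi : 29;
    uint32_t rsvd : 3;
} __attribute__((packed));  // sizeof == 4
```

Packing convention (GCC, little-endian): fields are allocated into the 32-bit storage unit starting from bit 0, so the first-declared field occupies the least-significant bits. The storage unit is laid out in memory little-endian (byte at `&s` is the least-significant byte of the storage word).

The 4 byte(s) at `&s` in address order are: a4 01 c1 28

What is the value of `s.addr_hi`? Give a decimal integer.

[0]=0xa4 [1]=0x01 [2]=0xc1 [3]=0x28 (little-endian) → word 0x28c101a4
addr_hi:29 @ bit 0 → (0x28c101a4>>0)&0x1fffffff = 0x8c101a4  ←
rsvd:3 @ bit 29 → (0x28c101a4>>29)&0x7 = 0x1
addr_hi signed 29b, MSB=0: value = 146866596

146866596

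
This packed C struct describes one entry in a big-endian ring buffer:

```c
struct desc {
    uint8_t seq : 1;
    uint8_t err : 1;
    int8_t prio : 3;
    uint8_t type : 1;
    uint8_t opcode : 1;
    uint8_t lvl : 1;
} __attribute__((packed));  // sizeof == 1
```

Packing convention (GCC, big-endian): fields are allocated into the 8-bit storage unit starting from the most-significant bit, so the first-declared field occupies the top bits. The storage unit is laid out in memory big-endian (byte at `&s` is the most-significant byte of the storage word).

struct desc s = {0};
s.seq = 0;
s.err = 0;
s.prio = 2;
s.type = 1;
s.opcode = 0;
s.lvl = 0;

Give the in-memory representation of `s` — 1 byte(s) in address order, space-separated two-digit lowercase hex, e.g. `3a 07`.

[7+:1] seq=0 & 0x1 = 0x0; word=0x00
[6+:1] err=0 & 0x1 = 0x0; word=0x00
[3+:3] prio=2 & 0x7 = 0x2; word=0x10
[2+:1] type=1 & 0x1 = 0x1; word=0x14
[1+:1] opcode=0 & 0x1 = 0x0; word=0x14
[0+:1] lvl=0 & 0x1 = 0x0; word=0x14
word = 0x14 → big-endian bytes:
  [0]=0x14

14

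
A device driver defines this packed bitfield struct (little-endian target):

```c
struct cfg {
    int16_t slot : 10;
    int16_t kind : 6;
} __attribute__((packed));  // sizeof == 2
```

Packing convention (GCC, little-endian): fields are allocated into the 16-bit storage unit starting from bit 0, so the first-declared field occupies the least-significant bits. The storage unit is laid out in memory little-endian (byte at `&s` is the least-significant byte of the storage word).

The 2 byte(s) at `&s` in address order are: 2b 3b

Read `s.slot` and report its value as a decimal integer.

-213

[0]=0x2b [1]=0x3b (little-endian) → word 0x3b2b
slot:10 @ bit 0 → (0x3b2b>>0)&0x3ff = 0x32b  ←
kind:6 @ bit 10 → (0x3b2b>>10)&0x3f = 0xe
slot signed 10b, MSB=1: 811 - 1024 = -213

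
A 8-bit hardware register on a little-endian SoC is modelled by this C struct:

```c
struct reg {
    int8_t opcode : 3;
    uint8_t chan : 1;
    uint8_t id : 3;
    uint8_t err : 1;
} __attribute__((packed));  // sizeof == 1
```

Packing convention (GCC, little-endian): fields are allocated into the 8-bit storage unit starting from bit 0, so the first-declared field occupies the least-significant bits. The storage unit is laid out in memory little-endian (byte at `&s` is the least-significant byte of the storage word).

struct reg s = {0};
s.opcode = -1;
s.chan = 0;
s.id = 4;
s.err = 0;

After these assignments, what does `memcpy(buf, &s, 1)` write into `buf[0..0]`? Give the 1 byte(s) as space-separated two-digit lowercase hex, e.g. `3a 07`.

47

[0+:3] opcode=-1 & 0x7 = 0x7; word=0x07
[3+:1] chan=0 & 0x1 = 0x0; word=0x07
[4+:3] id=4 & 0x7 = 0x4; word=0x47
[7+:1] err=0 & 0x1 = 0x0; word=0x47
word = 0x47 → little-endian bytes:
  [0]=0x47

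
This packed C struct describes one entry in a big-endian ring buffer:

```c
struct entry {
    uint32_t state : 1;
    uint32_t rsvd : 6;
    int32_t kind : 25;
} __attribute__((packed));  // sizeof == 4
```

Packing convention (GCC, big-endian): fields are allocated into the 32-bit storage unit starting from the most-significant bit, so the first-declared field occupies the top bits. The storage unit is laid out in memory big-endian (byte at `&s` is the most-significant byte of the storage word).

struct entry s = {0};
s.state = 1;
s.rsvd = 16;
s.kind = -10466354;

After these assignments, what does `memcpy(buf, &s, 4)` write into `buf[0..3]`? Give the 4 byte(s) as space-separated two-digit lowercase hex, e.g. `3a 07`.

state:1 = 1 → 0x1 << 31 → word 0x80000000
rsvd:6 = 16 → 0x10 << 25 → word 0xa0000000
kind:25 = -10466354 → 0x1604bce << 0 → word 0xa1604bce
word = 0xa1604bce → big-endian bytes:
  [0]=0xa1  [1]=0x60  [2]=0x4b  [3]=0xce

a1 60 4b ce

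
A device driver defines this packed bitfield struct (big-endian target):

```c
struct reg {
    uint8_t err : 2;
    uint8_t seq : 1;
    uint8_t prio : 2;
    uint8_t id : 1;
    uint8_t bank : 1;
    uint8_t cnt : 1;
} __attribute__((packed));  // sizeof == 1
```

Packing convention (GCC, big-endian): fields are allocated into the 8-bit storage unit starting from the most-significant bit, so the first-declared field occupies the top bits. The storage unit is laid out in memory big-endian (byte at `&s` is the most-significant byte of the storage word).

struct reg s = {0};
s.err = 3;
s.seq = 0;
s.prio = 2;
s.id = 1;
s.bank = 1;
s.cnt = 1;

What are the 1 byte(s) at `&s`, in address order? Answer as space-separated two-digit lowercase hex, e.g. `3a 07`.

d7

err:2 = 3 → 0x3 << 6 → word 0xc0
seq:1 = 0 → 0x0 << 5 → word 0xc0
prio:2 = 2 → 0x2 << 3 → word 0xd0
id:1 = 1 → 0x1 << 2 → word 0xd4
bank:1 = 1 → 0x1 << 1 → word 0xd6
cnt:1 = 1 → 0x1 << 0 → word 0xd7
word = 0xd7 → big-endian bytes:
  [0]=0xd7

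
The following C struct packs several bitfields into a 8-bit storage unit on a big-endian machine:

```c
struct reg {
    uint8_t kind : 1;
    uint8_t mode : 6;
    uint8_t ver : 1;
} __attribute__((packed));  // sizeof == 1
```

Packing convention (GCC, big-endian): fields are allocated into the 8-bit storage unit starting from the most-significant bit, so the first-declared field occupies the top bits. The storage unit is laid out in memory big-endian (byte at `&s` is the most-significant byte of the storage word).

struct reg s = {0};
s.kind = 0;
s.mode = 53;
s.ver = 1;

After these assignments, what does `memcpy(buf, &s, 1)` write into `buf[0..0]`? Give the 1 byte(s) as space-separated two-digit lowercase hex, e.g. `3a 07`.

6b

kind (1b) val=0 bits=0x0 at bit 7: 0x00
mode (6b) val=53 bits=0x35 at bit 1: 0x6a
ver (1b) val=1 bits=0x1 at bit 0: 0x6b
word = 0x6b → big-endian bytes:
  [0]=0x6b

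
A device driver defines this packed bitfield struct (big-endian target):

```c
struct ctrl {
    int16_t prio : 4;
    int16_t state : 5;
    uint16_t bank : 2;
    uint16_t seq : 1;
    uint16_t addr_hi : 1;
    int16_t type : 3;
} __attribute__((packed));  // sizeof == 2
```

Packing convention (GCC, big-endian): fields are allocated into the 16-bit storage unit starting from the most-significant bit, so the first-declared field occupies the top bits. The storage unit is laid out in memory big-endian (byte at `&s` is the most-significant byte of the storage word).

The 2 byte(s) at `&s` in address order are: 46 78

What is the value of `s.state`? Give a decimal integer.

12

[0]=0x46 [1]=0x78 (big-endian) → word 0x4678
prio:4 @ bit 12 → (0x4678>>12)&0xf = 0x4
state:5 @ bit 7 → (0x4678>>7)&0x1f = 0xc  ←
bank:2 @ bit 5 → (0x4678>>5)&0x3 = 0x3
seq:1 @ bit 4 → (0x4678>>4)&0x1 = 0x1
addr_hi:1 @ bit 3 → (0x4678>>3)&0x1 = 0x1
type:3 @ bit 0 → (0x4678>>0)&0x7 = 0x0
state signed 5b, MSB=0: value = 12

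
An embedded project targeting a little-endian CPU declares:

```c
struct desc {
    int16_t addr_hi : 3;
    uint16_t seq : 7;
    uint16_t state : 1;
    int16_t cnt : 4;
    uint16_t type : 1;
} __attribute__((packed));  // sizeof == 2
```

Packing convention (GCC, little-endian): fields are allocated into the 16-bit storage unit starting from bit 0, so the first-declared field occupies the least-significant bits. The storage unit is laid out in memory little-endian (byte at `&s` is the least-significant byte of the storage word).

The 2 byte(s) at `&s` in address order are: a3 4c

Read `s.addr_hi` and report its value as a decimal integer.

[0]=0xa3 [1]=0x4c (little-endian) → word 0x4ca3
addr_hi [0+:3] = (word>>0) & 0x7 = 3  ←
seq [3+:7] = (word>>3) & 0x7f = 20
state [10+:1] = (word>>10) & 0x1 = 1
cnt [11+:4] = (word>>11) & 0xf = 9
type [15+:1] = (word>>15) & 0x1 = 0
addr_hi signed 3b, MSB=0: value = 3

3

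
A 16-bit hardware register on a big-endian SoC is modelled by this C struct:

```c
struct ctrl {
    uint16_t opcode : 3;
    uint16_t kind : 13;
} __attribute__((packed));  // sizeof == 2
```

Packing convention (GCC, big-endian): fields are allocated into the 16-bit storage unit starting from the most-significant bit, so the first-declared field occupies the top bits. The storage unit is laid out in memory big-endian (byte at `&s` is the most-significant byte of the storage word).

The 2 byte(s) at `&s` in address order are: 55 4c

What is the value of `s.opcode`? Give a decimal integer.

2

[0]=0x55 [1]=0x4c (big-endian) → word 0x554c
opcode [13+:3] = (word>>13) & 0x7 = 2  ←
kind [0+:13] = (word>>0) & 0x1fff = 5452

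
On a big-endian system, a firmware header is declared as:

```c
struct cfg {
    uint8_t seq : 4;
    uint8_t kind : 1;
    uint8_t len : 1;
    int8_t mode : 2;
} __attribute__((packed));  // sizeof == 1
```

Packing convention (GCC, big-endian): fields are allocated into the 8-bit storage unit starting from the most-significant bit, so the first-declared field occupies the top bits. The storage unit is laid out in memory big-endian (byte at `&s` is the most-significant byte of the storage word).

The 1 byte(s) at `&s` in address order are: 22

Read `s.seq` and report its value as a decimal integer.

[0]=0x22 (big-endian) → word 0x22
seq [4+:4] = (word>>4) & 0xf = 2  ←
kind [3+:1] = (word>>3) & 0x1 = 0
len [2+:1] = (word>>2) & 0x1 = 0
mode [0+:2] = (word>>0) & 0x3 = 2

2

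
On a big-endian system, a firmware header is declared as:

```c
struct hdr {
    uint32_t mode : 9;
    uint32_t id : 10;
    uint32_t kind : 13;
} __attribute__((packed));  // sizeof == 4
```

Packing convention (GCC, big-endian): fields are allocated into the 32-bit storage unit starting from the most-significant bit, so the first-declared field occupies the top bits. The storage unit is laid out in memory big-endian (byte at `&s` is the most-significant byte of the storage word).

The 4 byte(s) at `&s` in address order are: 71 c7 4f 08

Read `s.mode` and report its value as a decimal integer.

227

[0]=0x71 [1]=0xc7 [2]=0x4f [3]=0x08 (big-endian) → word 0x71c74f08
mode:9 @ bit 23 → (0x71c74f08>>23)&0x1ff = 0xe3  ←
id:10 @ bit 13 → (0x71c74f08>>13)&0x3ff = 0x23a
kind:13 @ bit 0 → (0x71c74f08>>0)&0x1fff = 0xf08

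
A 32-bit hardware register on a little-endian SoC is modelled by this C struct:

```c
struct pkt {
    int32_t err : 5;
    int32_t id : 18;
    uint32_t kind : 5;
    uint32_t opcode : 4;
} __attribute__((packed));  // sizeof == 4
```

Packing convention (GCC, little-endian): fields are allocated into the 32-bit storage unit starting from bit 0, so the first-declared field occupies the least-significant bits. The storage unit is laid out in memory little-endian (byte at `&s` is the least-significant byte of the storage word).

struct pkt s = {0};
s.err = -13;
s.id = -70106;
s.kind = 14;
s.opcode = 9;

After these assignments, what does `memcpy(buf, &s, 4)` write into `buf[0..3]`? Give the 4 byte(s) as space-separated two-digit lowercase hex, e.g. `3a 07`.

[0+:5] err=-13 & 0x1f = 0x13; word=0x00000013
[5+:18] id=-70106 & 0x3ffff = 0x2ee26; word=0x005dc4d3
[23+:5] kind=14 & 0x1f = 0xe; word=0x075dc4d3
[28+:4] opcode=9 & 0xf = 0x9; word=0x975dc4d3
word = 0x975dc4d3 → little-endian bytes:
  [0]=0xd3  [1]=0xc4  [2]=0x5d  [3]=0x97

d3 c4 5d 97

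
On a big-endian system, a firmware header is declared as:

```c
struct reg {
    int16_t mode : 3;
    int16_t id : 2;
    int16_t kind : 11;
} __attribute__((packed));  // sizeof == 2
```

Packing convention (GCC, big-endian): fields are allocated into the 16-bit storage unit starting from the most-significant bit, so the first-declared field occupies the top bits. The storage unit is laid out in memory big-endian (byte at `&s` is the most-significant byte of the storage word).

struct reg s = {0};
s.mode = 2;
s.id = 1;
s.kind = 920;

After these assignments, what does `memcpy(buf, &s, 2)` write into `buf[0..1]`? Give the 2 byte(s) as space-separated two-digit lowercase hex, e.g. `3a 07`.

mode (3b) val=2 bits=0x2 at bit 13: 0x4000
id (2b) val=1 bits=0x1 at bit 11: 0x4800
kind (11b) val=920 bits=0x398 at bit 0: 0x4b98
word = 0x4b98 → big-endian bytes:
  [0]=0x4b  [1]=0x98

4b 98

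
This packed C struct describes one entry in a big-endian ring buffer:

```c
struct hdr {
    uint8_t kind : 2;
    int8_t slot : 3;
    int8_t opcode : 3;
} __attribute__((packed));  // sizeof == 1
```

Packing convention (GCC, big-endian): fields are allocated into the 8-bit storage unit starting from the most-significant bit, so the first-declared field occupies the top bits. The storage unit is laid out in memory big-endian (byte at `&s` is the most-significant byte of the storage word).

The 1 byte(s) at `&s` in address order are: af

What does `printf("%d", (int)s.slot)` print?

[0]=0xaf (big-endian) → word 0xaf
kind:2 @ bit 6 → (0xaf>>6)&0x3 = 0x2
slot:3 @ bit 3 → (0xaf>>3)&0x7 = 0x5  ←
opcode:3 @ bit 0 → (0xaf>>0)&0x7 = 0x7
slot signed 3b, MSB=1: 5 - 8 = -3

-3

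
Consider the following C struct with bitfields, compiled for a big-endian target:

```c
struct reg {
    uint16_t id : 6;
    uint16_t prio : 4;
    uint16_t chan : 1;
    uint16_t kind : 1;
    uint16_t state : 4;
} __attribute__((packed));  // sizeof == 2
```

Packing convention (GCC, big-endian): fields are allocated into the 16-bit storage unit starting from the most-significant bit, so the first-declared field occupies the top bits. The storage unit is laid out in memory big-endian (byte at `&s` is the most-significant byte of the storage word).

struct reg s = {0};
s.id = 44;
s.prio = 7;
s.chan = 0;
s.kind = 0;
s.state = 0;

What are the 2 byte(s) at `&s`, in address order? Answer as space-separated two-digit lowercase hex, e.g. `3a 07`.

b1 c0

id:6 = 44 → 0x2c << 10 → word 0xb000
prio:4 = 7 → 0x7 << 6 → word 0xb1c0
chan:1 = 0 → 0x0 << 5 → word 0xb1c0
kind:1 = 0 → 0x0 << 4 → word 0xb1c0
state:4 = 0 → 0x0 << 0 → word 0xb1c0
word = 0xb1c0 → big-endian bytes:
  [0]=0xb1  [1]=0xc0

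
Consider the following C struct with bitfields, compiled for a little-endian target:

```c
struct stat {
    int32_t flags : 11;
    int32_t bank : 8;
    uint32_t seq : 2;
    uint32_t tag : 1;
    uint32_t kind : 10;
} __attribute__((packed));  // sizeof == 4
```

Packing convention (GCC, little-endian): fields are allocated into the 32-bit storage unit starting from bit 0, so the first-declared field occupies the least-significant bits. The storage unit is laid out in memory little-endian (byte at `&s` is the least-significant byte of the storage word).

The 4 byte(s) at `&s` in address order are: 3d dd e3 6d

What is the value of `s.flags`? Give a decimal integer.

-707

[0]=0x3d [1]=0xdd [2]=0xe3 [3]=0x6d (little-endian) → word 0x6de3dd3d
flags [0+:11] = (word>>0) & 0x7ff = 1341  ←
bank [11+:8] = (word>>11) & 0xff = 123
seq [19+:2] = (word>>19) & 0x3 = 0
tag [21+:1] = (word>>21) & 0x1 = 1
kind [22+:10] = (word>>22) & 0x3ff = 439
flags signed 11b, MSB=1: 1341 - 2048 = -707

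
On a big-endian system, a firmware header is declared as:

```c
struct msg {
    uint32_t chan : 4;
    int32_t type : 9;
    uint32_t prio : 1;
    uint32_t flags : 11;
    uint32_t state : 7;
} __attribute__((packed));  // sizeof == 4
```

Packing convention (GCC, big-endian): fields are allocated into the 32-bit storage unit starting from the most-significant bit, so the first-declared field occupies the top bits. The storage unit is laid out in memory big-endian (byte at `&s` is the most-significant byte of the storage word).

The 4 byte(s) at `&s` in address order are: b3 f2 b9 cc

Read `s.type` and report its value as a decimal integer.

126

[0]=0xb3 [1]=0xf2 [2]=0xb9 [3]=0xcc (big-endian) → word 0xb3f2b9cc
chan:4 @ bit 28 → (0xb3f2b9cc>>28)&0xf = 0xb
type:9 @ bit 19 → (0xb3f2b9cc>>19)&0x1ff = 0x7e  ←
prio:1 @ bit 18 → (0xb3f2b9cc>>18)&0x1 = 0x0
flags:11 @ bit 7 → (0xb3f2b9cc>>7)&0x7ff = 0x573
state:7 @ bit 0 → (0xb3f2b9cc>>0)&0x7f = 0x4c
type signed 9b, MSB=0: value = 126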